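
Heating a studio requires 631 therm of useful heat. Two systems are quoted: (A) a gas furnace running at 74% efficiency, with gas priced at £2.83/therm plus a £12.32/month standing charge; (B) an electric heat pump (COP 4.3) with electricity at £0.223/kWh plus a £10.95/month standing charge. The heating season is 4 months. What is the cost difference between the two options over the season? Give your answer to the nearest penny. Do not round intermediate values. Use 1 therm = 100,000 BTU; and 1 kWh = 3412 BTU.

£1459.54

Heat load = 631 therm × 100,000 = 63,100,000 BTU
Gas: input = 63,100,000 / 0.74 = 85,270,270 BTU = 852.7 therm → 852.7 × £2.83 = £2,413.15; + 4 × £12.32 standing = £2,462.43
Heat pump: 63,100,000 BTU / 3412 = 18,490 kWh heat; / 4.3 = 4,301 kWh in → × £0.223 = £959.08; + 4 × £10.95 standing = £1,002.88
Difference = |£2,462.43 − £1,002.88| = £1,459.54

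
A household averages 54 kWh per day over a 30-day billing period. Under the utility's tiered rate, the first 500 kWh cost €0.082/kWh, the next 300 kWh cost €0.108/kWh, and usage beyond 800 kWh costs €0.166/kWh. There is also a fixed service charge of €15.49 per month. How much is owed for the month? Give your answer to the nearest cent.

€225.01

Usage = 54 kWh/day × 30 days = 1620 kWh
First 500 kWh × €0.082 = €41.00
Next 300 kWh × €0.108 = €32.40
Remaining 820 kWh × €0.166 = €136.12
Energy charge = €209.52; + service €15.49 = €225.01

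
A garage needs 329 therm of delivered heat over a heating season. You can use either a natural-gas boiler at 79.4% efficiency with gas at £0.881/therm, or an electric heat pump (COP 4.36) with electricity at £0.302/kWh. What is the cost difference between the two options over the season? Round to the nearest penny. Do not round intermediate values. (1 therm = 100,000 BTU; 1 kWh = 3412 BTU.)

£302.84

Heat load = 329 therm × 100,000 = 32,900,000 BTU
Gas: input = 32,900,000 / 0.794 = 41,435,768 BTU = 414.4 therm → 414.4 × £0.881 = £365.05
Heat pump: 32,900,000 BTU / 3412 = 9,642 kWh heat; / 4.36 = 2,212 kWh in → × £0.302 = £667.89
Difference = |£365.05 − £667.89| = £302.84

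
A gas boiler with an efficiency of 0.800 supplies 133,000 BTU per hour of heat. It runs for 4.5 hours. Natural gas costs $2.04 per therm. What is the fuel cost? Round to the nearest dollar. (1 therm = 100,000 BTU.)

$15

Heat delivered = 133,000 BTU/h × 4.5 h = 598,500 BTU
Gas input = 598,500 / 0.800 = 748,125 BTU
= 748,125 / 100,000 = 7.481 therm
Cost = 7.481 × $2.04/therm = $15.26 ≈ $15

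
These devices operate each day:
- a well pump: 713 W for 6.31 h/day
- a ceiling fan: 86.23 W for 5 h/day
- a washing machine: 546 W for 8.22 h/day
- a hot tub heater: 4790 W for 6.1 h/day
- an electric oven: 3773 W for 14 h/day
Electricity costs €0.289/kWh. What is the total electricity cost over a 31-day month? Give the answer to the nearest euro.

€819

well pump: 713 W × 6.31 h × 31 d = 139,470 Wh = 139.5 kWh
ceiling fan: 86.23 W × 5 h × 31 d = 13,366 Wh = 13.37 kWh
washing machine: 546 W × 8.22 h × 31 d = 139,132 Wh = 139.1 kWh
hot tub heater: 4790 W × 6.1 h × 31 d = 905,789 Wh = 905.8 kWh
electric oven: 3773 W × 14 h × 31 d = 1,637,482 Wh = 1,637 kWh
Total energy = 139.5 + 13.37 + 139.1 + 905.8 + 1,637 = 2,835 kWh
Cost = 2,835 kWh × €0.289 = €819.38 ≈ €819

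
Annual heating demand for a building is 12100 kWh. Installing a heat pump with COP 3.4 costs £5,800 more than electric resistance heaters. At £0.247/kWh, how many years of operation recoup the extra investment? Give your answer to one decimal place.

2.7 years

Resistance: 12100 kWh × £0.247 = £2,988.70/yr
Heat pump: 12100 / 3.4 = 3559 kWh in → × £0.247 = £879.03/yr
Annual savings = £2,109.67
Payback = £5,800 / £2,109.67 = 2.75 years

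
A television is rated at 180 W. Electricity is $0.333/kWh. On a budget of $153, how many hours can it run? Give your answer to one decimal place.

Energy budget = $153 / $0.333 per kWh = 459.5 kWh = 459,459 Wh
Runtime = 459,459 Wh / 180 W = 2,553 h

2552.6 h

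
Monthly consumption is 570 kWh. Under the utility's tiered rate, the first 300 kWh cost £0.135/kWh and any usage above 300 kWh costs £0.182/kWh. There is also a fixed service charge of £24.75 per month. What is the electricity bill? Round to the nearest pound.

First 300 kWh × £0.135 = £40.50
Remaining 270 kWh × £0.182 = £49.14
Energy charge = £89.64; + service £24.75 = £114.39 ≈ £114

£114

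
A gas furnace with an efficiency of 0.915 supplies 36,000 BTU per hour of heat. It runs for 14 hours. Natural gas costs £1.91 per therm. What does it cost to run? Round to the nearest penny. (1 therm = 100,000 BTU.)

Heat delivered = 36,000 BTU/h × 14 h = 504,000 BTU
Gas input = 504,000 / 0.915 = 550,820 BTU
= 550,820 / 100,000 = 5.508 therm
Cost = 5.508 × £1.91/therm = £10.52

£10.52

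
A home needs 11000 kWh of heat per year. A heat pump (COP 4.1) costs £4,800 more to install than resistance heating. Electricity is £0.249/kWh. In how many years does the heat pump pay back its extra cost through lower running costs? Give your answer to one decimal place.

Resistance: 11000 kWh × £0.249 = £2,739.00/yr
Heat pump: 11000 / 4.1 = 2683 kWh in → × £0.249 = £668.05/yr
Annual savings = £2,070.95
Payback = £4,800 / £2,070.95 = 2.32 years

2.3 years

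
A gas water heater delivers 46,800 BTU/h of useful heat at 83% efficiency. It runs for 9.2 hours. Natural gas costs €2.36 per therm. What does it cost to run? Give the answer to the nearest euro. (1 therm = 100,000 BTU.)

Heat delivered = 46,800 BTU/h × 9.2 h = 430,560 BTU
Gas input = 430,560 / 0.83 = 518,747 BTU
= 518,747 / 100,000 = 5.187 therm
Cost = 5.187 × €2.36/therm = €12.24 ≈ €12

€12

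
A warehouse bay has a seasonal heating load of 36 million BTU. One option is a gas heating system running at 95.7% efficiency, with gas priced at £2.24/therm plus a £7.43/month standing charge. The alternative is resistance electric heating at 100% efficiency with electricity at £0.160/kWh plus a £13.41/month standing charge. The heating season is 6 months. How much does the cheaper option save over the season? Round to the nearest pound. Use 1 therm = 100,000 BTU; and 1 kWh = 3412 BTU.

£881

Heat load = 36 × 10⁶ BTU = 36,000,000 BTU
Gas: input = 36,000,000 / 0.957 = 37,617,555 BTU = 376.2 therm → 376.2 × £2.24 = £842.63; + 6 × £7.43 standing = £887.21
Electric: 36,000,000 BTU / 3412 = 10,550 kWh → × £0.160 = £1,688.16; + 6 × £13.41 standing = £1,768.62
Difference = |£887.21 − £1,768.62| = £881.41 ≈ £881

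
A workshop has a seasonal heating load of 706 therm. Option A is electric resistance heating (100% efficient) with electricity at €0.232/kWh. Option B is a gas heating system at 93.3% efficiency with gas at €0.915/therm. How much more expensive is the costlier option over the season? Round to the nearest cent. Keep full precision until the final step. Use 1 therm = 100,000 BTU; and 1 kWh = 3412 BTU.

Heat load = 706 therm × 100,000 = 70,600,000 BTU
Gas: input = 70,600,000 / 0.933 = 75,669,882 BTU = 756.7 therm → 756.7 × €0.915 = €692.38
Electric: 70,600,000 BTU / 3412 = 20,690 kWh → × €0.232 = €4,800.47
Difference = |€692.38 − €4,800.47| = €4,108.09

€4108.09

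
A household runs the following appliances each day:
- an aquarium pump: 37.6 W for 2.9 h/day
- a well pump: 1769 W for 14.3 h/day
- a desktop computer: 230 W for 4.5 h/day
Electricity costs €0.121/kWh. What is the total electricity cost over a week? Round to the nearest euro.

aquarium pump: 37.6 W × 2.9 h × 7 d = 763 Wh = 0.7633 kWh
well pump: 1769 W × 14.3 h × 7 d = 177,077 Wh = 177.1 kWh
desktop computer: 230 W × 4.5 h × 7 d = 7,245 Wh = 7.245 kWh
Total energy = 0.7633 + 177.1 + 7.245 = 185.1 kWh
Cost = 185.1 kWh × €0.121 = €22.40 ≈ €22

€22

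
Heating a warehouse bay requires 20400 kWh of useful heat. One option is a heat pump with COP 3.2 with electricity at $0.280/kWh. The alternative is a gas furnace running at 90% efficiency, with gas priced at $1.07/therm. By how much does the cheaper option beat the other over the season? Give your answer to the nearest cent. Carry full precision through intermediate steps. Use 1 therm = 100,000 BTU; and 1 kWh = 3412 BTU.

Heat load = 20400 kWh × 3412 = 69,604,800 BTU
Gas: input = 69,604,800 / 0.90 = 77,338,667 BTU = 773.4 therm → 773.4 × $1.07 = $827.52
Heat pump: 69,604,800 BTU / 3412 = 20,400 kWh heat; / 3.2 = 6,375 kWh in → × $0.280 = $1,785.00
Difference = |$827.52 − $1,785.00| = $957.48

$957.48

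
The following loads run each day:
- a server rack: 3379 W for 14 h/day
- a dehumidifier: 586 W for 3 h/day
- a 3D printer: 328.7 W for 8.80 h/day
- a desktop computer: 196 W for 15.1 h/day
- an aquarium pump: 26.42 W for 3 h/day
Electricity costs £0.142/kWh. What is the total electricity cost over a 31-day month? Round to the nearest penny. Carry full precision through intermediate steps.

server rack: 3379 W × 14 h × 31 d = 1,466,486 Wh = 1,466 kWh
dehumidifier: 586 W × 3 h × 31 d = 54,498 Wh = 54.5 kWh
3D printer: 328.7 W × 8.80 h × 31 d = 89,669 Wh = 89.67 kWh
desktop computer: 196 W × 15.1 h × 31 d = 91,748 Wh = 91.75 kWh
aquarium pump: 26.42 W × 3 h × 31 d = 2,457 Wh = 2.457 kWh
Total energy = 1,466 + 54.5 + 89.67 + 91.75 + 2.457 = 1,705 kWh
Cost = 1,705 kWh × £0.142 = £242.09

£242.09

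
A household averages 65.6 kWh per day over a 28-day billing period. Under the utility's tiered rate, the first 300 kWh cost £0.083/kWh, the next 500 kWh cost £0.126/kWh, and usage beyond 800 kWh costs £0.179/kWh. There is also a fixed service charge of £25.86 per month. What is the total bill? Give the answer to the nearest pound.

£299

Usage = 65.6 kWh/day × 28 days = 1836.8 kWh
First 300 kWh × £0.083 = £24.90
Next 500 kWh × £0.126 = £63.00
Remaining 1036.8 kWh × £0.179 = £185.59
Energy charge = £273.49; + service £25.86 = £299.35 ≈ £299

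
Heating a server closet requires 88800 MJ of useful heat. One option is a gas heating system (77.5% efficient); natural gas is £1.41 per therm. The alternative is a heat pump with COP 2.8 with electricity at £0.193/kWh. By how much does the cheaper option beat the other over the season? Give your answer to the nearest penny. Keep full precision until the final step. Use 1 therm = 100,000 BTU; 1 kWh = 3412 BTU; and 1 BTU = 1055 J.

£169.04

Heat load = 88800 MJ = 88,800,000,000 J / 1055 = 84,170,616 BTU
Gas: input = 84,170,616 / 0.775 = 108,607,247 BTU = 1,086 therm → 1,086 × £1.41 = £1,531.36
Heat pump: 84,170,616 BTU / 3412 = 24,670 kWh heat; / 2.8 = 8,810 kWh in → × £0.193 = £1,700.40
Difference = |£1,531.36 − £1,700.40| = £169.04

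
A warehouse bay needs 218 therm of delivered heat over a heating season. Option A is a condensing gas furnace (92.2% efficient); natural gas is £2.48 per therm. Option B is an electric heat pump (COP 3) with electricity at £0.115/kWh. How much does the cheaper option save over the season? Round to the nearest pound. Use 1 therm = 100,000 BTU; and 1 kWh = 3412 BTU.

£341

Heat load = 218 therm × 100,000 = 21,800,000 BTU
Gas: input = 21,800,000 / 0.922 = 23,644,252 BTU = 236.4 therm → 236.4 × £2.48 = £586.38
Heat pump: 21,800,000 BTU / 3412 = 6,389 kWh heat; / 3 = 2,130 kWh in → × £0.115 = £244.92
Difference = |£586.38 − £244.92| = £341.46 ≈ £341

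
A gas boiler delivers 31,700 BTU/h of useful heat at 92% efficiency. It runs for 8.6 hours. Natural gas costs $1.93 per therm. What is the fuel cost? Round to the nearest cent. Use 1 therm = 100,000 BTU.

Heat delivered = 31,700 BTU/h × 8.6 h = 272,620 BTU
Gas input = 272,620 / 0.92 = 296,326 BTU
= 296,326 / 100,000 = 2.963 therm
Cost = 2.963 × $1.93/therm = $5.72

$5.72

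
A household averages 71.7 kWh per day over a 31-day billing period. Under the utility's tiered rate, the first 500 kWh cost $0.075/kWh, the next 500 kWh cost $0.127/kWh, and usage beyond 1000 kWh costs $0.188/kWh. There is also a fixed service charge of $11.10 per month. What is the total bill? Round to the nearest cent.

Usage = 71.7 kWh/day × 31 days = 2222.7 kWh
First 500 kWh × $0.075 = $37.50
Next 500 kWh × $0.127 = $63.50
Remaining 1222.7 kWh × $0.188 = $229.87
Energy charge = $330.87; + service $11.10 = $341.97

$341.97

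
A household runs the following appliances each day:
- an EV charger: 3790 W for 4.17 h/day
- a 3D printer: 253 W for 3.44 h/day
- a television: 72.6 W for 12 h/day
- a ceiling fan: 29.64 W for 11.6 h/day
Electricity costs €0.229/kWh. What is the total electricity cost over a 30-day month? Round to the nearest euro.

EV charger: 3790 W × 4.17 h × 30 d = 474,129 Wh = 474.1 kWh
3D printer: 253 W × 3.44 h × 30 d = 26,110 Wh = 26.11 kWh
television: 72.6 W × 12 h × 30 d = 26,136 Wh = 26.14 kWh
ceiling fan: 29.64 W × 11.6 h × 30 d = 10,315 Wh = 10.31 kWh
Total energy = 474.1 + 26.11 + 26.14 + 10.31 = 536.7 kWh
Cost = 536.7 kWh × €0.229 = €122.90 ≈ €123

€123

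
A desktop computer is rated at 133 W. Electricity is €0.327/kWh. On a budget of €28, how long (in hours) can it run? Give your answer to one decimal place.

Energy budget = €28 / €0.327 per kWh = 85.63 kWh = 85,627 Wh
Runtime = 85,627 Wh / 133 W = 643.8 h

643.8 h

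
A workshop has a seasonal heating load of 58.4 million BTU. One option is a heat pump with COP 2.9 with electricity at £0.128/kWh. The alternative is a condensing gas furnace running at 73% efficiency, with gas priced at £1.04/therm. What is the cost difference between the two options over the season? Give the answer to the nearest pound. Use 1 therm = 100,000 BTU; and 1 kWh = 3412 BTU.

£77

Heat load = 58.4 × 10⁶ BTU = 58,400,000 BTU
Gas: input = 58,400,000 / 0.73 = 80,000,000 BTU = 800 therm → 800 × £1.04 = £832.00
Heat pump: 58,400,000 BTU / 3412 = 17,120 kWh heat; / 2.9 = 5,902 kWh in → × £0.128 = £755.47
Difference = |£832.00 − £755.47| = £76.53 ≈ £77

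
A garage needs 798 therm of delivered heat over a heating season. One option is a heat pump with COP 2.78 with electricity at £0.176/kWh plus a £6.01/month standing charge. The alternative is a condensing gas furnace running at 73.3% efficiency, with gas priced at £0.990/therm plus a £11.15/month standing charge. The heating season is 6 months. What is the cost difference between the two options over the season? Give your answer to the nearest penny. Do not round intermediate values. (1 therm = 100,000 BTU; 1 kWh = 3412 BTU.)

Heat load = 798 therm × 100,000 = 79,800,000 BTU
Gas: input = 79,800,000 / 0.733 = 108,867,667 BTU = 1,089 therm → 1,089 × £0.990 = £1,077.79; + 6 × £11.15 standing = £1,144.69
Heat pump: 79,800,000 BTU / 3412 = 23,390 kWh heat; / 2.78 = 8,413 kWh in → × £0.176 = £1,480.68; + 6 × £6.01 standing = £1,516.74
Difference = |£1,144.69 − £1,516.74| = £372.05

£372.05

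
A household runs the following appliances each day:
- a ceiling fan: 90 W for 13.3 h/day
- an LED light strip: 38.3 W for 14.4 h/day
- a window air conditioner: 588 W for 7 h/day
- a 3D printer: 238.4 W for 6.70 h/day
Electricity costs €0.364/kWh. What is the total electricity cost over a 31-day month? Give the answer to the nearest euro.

ceiling fan: 90 W × 13.3 h × 31 d = 37,107 Wh = 37.11 kWh
LED light strip: 38.3 W × 14.4 h × 31 d = 17,097 Wh = 17.1 kWh
window air conditioner: 588 W × 7 h × 31 d = 127,596 Wh = 127.6 kWh
3D printer: 238.4 W × 6.70 h × 31 d = 49,516 Wh = 49.52 kWh
Total energy = 37.11 + 17.1 + 127.6 + 49.52 = 231.3 kWh
Cost = 231.3 kWh × €0.364 = €84.20 ≈ €84

€84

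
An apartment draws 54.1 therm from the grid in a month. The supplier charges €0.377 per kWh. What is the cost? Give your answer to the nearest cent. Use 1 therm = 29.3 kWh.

€597.59

54.1 therm × (29.3 kWh/therm) = 1,585 kWh
Cost = 1,585 kWh × €0.377/kWh = €597.59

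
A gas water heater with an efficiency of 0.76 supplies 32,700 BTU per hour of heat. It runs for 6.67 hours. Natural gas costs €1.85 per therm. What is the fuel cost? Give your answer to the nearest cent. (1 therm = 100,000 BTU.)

€5.31

Heat delivered = 32,700 BTU/h × 6.67 h = 218,109 BTU
Gas input = 218,109 / 0.76 = 286,986 BTU
= 286,986 / 100,000 = 2.87 therm
Cost = 2.87 × €1.85/therm = €5.31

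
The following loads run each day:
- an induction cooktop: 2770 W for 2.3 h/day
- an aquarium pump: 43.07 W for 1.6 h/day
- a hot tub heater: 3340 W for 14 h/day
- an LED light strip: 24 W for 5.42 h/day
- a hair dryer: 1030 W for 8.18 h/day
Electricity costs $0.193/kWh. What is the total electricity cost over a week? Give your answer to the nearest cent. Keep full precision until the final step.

$83.43

induction cooktop: 2770 W × 2.3 h × 7 d = 44,597 Wh = 44.6 kWh
aquarium pump: 43.07 W × 1.6 h × 7 d = 482 Wh = 0.4824 kWh
hot tub heater: 3340 W × 14 h × 7 d = 327,320 Wh = 327.3 kWh
LED light strip: 24 W × 5.42 h × 7 d = 911 Wh = 0.9106 kWh
hair dryer: 1030 W × 8.18 h × 7 d = 58,978 Wh = 58.98 kWh
Total energy = 44.6 + 0.4824 + 327.3 + 0.9106 + 58.98 = 432.3 kWh
Cost = 432.3 kWh × $0.193 = $83.43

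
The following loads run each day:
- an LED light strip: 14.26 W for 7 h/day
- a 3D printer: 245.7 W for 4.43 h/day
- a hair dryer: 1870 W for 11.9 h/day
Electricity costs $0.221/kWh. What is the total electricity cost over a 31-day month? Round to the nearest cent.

LED light strip: 14.26 W × 7 h × 31 d = 3,094 Wh = 3.094 kWh
3D printer: 245.7 W × 4.43 h × 31 d = 33,742 Wh = 33.74 kWh
hair dryer: 1870 W × 11.9 h × 31 d = 689,843 Wh = 689.8 kWh
Total energy = 3.094 + 33.74 + 689.8 = 726.7 kWh
Cost = 726.7 kWh × $0.221 = $160.60

$160.60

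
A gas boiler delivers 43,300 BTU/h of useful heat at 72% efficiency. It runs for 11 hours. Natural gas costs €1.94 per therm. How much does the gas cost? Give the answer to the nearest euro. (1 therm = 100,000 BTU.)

Heat delivered = 43,300 BTU/h × 11 h = 476,300 BTU
Gas input = 476,300 / 0.72 = 661,528 BTU
= 661,528 / 100,000 = 6.615 therm
Cost = 6.615 × €1.94/therm = €12.83 ≈ €13

€13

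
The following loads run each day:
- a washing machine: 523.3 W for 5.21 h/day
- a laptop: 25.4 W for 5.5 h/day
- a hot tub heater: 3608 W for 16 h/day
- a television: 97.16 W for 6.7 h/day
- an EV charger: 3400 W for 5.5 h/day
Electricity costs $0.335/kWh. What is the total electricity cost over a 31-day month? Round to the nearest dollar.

washing machine: 523.3 W × 5.21 h × 31 d = 84,518 Wh = 84.52 kWh
laptop: 25.4 W × 5.5 h × 31 d = 4,331 Wh = 4.331 kWh
hot tub heater: 3608 W × 16 h × 31 d = 1,789,568 Wh = 1,790 kWh
television: 97.16 W × 6.7 h × 31 d = 20,180 Wh = 20.18 kWh
EV charger: 3400 W × 5.5 h × 31 d = 579,700 Wh = 579.7 kWh
Total energy = 84.52 + 4.331 + 1,790 + 20.18 + 579.7 = 2,478 kWh
Cost = 2,478 kWh × $0.335 = $830.23 ≈ $830

$830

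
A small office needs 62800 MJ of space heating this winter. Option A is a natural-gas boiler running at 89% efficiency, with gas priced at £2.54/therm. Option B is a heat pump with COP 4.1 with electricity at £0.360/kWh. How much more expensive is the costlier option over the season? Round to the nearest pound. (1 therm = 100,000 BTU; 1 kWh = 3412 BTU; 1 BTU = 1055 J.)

£167

Heat load = 62800 MJ = 62,800,000,000 J / 1055 = 59,526,066 BTU
Gas: input = 59,526,066 / 0.89 = 66,883,221 BTU = 668.8 therm → 668.8 × £2.54 = £1,698.83
Heat pump: 59,526,066 BTU / 3412 = 17,450 kWh heat; / 4.1 = 4,255 kWh in → × £0.360 = £1,531.85
Difference = |£1,698.83 − £1,531.85| = £166.98 ≈ £167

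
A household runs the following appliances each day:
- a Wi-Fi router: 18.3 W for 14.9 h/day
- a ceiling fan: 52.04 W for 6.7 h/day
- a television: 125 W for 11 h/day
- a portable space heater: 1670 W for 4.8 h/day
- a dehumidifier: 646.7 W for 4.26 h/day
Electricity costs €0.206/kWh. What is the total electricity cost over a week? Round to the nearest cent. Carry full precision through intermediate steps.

Wi-Fi router: 18.3 W × 14.9 h × 7 d = 1,909 Wh = 1.909 kWh
ceiling fan: 52.04 W × 6.7 h × 7 d = 2,441 Wh = 2.441 kWh
television: 125 W × 11 h × 7 d = 9,625 Wh = 9.625 kWh
portable space heater: 1670 W × 4.8 h × 7 d = 56,112 Wh = 56.11 kWh
dehumidifier: 646.7 W × 4.26 h × 7 d = 19,285 Wh = 19.28 kWh
Total energy = 1.909 + 2.441 + 9.625 + 56.11 + 19.28 = 89.37 kWh
Cost = 89.37 kWh × €0.206 = €18.41

€18.41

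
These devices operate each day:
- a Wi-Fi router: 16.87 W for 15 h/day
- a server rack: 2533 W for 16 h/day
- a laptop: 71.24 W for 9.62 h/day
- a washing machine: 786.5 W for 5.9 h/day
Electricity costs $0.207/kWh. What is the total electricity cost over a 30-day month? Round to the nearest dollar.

Wi-Fi router: 16.87 W × 15 h × 30 d = 7,592 Wh = 7.591 kWh
server rack: 2533 W × 16 h × 30 d = 1,215,840 Wh = 1,216 kWh
laptop: 71.24 W × 9.62 h × 30 d = 20,560 Wh = 20.56 kWh
washing machine: 786.5 W × 5.9 h × 30 d = 139,210 Wh = 139.2 kWh
Total energy = 7.591 + 1,216 + 20.56 + 139.2 = 1,383 kWh
Cost = 1,383 kWh × $0.207 = $286.32 ≈ $286

$286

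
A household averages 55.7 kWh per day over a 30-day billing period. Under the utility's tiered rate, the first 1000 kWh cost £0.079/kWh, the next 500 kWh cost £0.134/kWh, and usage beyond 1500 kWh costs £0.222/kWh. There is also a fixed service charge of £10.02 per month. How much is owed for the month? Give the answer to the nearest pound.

Usage = 55.7 kWh/day × 30 days = 1671 kWh
First 1000 kWh × £0.079 = £79.00
Next 500 kWh × £0.134 = £67.00
Remaining 171 kWh × £0.222 = £37.96
Energy charge = £183.96; + service £10.02 = £193.98 ≈ £194

£194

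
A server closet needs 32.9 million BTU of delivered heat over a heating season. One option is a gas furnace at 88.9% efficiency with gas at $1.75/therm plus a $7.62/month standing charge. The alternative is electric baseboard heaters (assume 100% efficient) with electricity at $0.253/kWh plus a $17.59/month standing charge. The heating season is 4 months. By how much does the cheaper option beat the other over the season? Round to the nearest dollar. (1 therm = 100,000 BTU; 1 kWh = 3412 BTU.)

$1832

Heat load = 32.9 × 10⁶ BTU = 32,900,000 BTU
Gas: input = 32,900,000 / 0.889 = 37,007,874 BTU = 370.1 therm → 370.1 × $1.75 = $647.64; + 4 × $7.62 standing = $678.12
Electric: 32,900,000 BTU / 3412 = 9,642 kWh → × $0.253 = $2,439.54; + 4 × $17.59 standing = $2,509.90
Difference = |$678.12 − $2,509.90| = $1,831.78 ≈ $1832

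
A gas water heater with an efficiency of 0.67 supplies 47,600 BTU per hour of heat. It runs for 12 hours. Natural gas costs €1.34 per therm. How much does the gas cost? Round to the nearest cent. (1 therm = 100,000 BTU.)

€11.42

Heat delivered = 47,600 BTU/h × 12 h = 571,200 BTU
Gas input = 571,200 / 0.67 = 852,537 BTU
= 852,537 / 100,000 = 8.525 therm
Cost = 8.525 × €1.34/therm = €11.42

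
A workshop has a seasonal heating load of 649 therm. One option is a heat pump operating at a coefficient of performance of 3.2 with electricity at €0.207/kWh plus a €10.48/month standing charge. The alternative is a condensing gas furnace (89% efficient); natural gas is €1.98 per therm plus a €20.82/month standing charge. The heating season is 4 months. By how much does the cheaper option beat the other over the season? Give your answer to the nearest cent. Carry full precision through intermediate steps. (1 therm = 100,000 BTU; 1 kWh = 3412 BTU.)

€254.78

Heat load = 649 therm × 100,000 = 64,900,000 BTU
Gas: input = 64,900,000 / 0.890 = 72,921,348 BTU = 729.2 therm → 729.2 × €1.98 = €1,443.84; + 4 × €20.82 standing = €1,527.12
Heat pump: 64,900,000 BTU / 3412 = 19,020 kWh heat; / 3.2 = 5,944 kWh in → × €0.207 = €1,230.43; + 4 × €10.48 standing = €1,272.35
Difference = |€1,527.12 − €1,272.35| = €254.78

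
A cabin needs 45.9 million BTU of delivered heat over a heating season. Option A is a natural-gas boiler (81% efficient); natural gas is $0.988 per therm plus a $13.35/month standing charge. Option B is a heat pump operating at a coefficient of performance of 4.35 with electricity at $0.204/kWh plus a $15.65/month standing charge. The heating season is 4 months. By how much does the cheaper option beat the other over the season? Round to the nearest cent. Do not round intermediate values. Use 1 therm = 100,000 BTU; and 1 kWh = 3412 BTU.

Heat load = 45.9 × 10⁶ BTU = 45,900,000 BTU
Gas: input = 45,900,000 / 0.81 = 56,666,667 BTU = 566.7 therm → 566.7 × $0.988 = $559.87; + 4 × $13.35 standing = $613.27
Heat pump: 45,900,000 BTU / 3412 = 13,450 kWh heat; / 4.35 = 3,093 kWh in → × $0.204 = $630.88; + 4 × $15.65 standing = $693.48
Difference = |$613.27 − $693.48| = $80.21

$80.21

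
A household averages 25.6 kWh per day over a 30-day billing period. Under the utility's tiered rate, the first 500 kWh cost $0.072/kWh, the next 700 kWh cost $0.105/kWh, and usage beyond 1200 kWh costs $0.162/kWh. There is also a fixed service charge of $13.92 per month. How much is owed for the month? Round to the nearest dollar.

$78

Usage = 25.6 kWh/day × 30 days = 768 kWh
First 500 kWh × $0.072 = $36.00
Next 268 kWh × $0.105 = $28.14
Remaining tier: 0 kWh (not reached)
Energy charge = $64.14; + service $13.92 = $78.06 ≈ $78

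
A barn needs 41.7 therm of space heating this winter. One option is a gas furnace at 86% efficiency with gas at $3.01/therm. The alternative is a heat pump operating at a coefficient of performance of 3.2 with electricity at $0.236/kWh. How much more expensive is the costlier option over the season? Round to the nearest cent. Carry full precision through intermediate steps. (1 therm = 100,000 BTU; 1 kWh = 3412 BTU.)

Heat load = 41.7 therm × 100,000 = 4,170,000 BTU
Gas: input = 4,170,000 / 0.86 = 4,848,837 BTU = 48.49 therm → 48.49 × $3.01 = $145.95
Heat pump: 4,170,000 BTU / 3412 = 1,222 kWh heat; / 3.2 = 381.9 kWh in → × $0.236 = $90.13
Difference = |$145.95 − $90.13| = $55.82

$55.82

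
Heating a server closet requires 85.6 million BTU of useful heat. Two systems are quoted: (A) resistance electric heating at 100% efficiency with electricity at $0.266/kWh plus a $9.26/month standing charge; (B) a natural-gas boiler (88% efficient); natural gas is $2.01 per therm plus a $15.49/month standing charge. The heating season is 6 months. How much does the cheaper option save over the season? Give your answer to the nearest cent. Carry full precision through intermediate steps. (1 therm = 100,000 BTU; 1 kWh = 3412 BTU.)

Heat load = 85.6 × 10⁶ BTU = 85,600,000 BTU
Gas: input = 85,600,000 / 0.88 = 97,272,727 BTU = 972.7 therm → 972.7 × $2.01 = $1,955.18; + 6 × $15.49 standing = $2,048.12
Electric: 85,600,000 BTU / 3412 = 25,090 kWh → × $0.266 = $6,673.39; + 6 × $9.26 standing = $6,728.95
Difference = |$2,048.12 − $6,728.95| = $4,680.83

$4680.83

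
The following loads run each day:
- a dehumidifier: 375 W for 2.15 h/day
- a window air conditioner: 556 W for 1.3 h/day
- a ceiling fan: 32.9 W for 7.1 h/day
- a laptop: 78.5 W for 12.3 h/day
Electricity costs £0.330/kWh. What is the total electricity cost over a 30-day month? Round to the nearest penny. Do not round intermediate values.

£27.01

dehumidifier: 375 W × 2.15 h × 30 d = 24,188 Wh = 24.19 kWh
window air conditioner: 556 W × 1.3 h × 30 d = 21,684 Wh = 21.68 kWh
ceiling fan: 32.9 W × 7.1 h × 30 d = 7,008 Wh = 7.008 kWh
laptop: 78.5 W × 12.3 h × 30 d = 28,967 Wh = 28.97 kWh
Total energy = 24.19 + 21.68 + 7.008 + 28.97 = 81.85 kWh
Cost = 81.85 kWh × £0.330 = £27.01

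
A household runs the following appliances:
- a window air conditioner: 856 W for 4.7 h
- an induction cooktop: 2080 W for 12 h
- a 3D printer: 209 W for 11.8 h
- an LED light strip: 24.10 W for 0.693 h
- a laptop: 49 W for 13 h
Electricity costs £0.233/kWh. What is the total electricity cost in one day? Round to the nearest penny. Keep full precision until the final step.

£7.48

window air conditioner: 856 W × 4.7 h = 4,023 Wh = 4.023 kWh
induction cooktop: 2080 W × 12 h = 24,960 Wh = 24.96 kWh
3D printer: 209 W × 11.8 h = 2,466 Wh = 2.466 kWh
LED light strip: 24.10 W × 0.693 h = 17 Wh = 0.0167 kWh
laptop: 49 W × 13 h = 637 Wh = 0.637 kWh
Total energy = 4.023 + 24.96 + 2.466 + 0.0167 + 0.637 = 32.1 kWh
Cost = 32.1 kWh × £0.233 = £7.48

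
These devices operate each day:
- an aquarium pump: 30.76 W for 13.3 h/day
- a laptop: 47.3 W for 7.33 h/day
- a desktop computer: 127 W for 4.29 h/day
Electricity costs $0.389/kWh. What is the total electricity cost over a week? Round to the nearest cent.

aquarium pump: 30.76 W × 13.3 h × 7 d = 2,864 Wh = 2.864 kWh
laptop: 47.3 W × 7.33 h × 7 d = 2,427 Wh = 2.427 kWh
desktop computer: 127 W × 4.29 h × 7 d = 3,814 Wh = 3.814 kWh
Total energy = 2.864 + 2.427 + 3.814 = 9.105 kWh
Cost = 9.105 kWh × $0.389 = $3.54

$3.54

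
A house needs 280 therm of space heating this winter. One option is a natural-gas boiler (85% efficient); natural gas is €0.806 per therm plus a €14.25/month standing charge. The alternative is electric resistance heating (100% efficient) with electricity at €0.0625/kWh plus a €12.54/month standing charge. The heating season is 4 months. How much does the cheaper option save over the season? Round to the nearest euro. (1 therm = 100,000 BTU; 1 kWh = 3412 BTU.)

Heat load = 280 therm × 100,000 = 28,000,000 BTU
Gas: input = 28,000,000 / 0.85 = 32,941,176 BTU = 329.4 therm → 329.4 × €0.806 = €265.51; + 4 × €14.25 standing = €322.51
Electric: 28,000,000 BTU / 3412 = 8,206 kWh → × €0.0625 = €512.90; + 4 × €12.54 standing = €563.06
Difference = |€322.51 − €563.06| = €240.55 ≈ €241

€241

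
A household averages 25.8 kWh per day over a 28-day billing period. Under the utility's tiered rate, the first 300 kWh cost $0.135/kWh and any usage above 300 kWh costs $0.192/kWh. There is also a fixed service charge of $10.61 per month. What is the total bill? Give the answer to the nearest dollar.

$132

Usage = 25.8 kWh/day × 28 days = 722.4 kWh
First 300 kWh × $0.135 = $40.50
Remaining 422.4 kWh × $0.192 = $81.10
Energy charge = $121.60; + service $10.61 = $132.21 ≈ $132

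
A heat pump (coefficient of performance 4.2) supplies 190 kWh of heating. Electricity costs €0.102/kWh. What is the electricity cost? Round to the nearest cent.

€4.61

Electrical input = 190 kWh / 4.2 = 45.24 kWh
Cost = 45.24 × €0.102/kWh = €4.61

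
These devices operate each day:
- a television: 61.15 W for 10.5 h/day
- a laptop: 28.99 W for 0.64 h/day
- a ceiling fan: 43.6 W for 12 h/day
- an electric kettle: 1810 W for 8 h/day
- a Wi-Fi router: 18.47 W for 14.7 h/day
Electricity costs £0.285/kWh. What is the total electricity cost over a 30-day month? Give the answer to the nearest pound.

television: 61.15 W × 10.5 h × 30 d = 19,262 Wh = 19.26 kWh
laptop: 28.99 W × 0.64 h × 30 d = 557 Wh = 0.5566 kWh
ceiling fan: 43.6 W × 12 h × 30 d = 15,696 Wh = 15.7 kWh
electric kettle: 1810 W × 8 h × 30 d = 434,400 Wh = 434.4 kWh
Wi-Fi router: 18.47 W × 14.7 h × 30 d = 8,145 Wh = 8.145 kWh
Total energy = 19.26 + 0.5566 + 15.7 + 434.4 + 8.145 = 478.1 kWh
Cost = 478.1 kWh × £0.285 = £136.25 ≈ £136

£136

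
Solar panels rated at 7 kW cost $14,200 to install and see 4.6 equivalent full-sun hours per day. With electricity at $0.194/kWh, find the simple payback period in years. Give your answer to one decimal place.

6.2 years

Daily generation = 7 kW × 4.6 h = 32.2 kWh
Annual generation = 32.2 × 365 = 11753 kWh
Annual savings = 11753 × $0.194 = $2,280.08
Payback = $14,200 / $2,280.08 = 6.23 years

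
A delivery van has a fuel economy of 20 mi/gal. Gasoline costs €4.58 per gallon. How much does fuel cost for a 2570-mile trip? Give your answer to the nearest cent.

€588.53

Fuel = 2570 mi / 20 mpg = 128.5 gal
Cost = 128.5 gal × €4.58/gal = €588.53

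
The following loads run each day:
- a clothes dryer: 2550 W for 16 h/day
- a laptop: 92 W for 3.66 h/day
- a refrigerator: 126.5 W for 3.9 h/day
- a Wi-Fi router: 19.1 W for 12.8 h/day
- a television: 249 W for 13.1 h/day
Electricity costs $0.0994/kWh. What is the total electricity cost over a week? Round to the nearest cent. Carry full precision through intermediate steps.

clothes dryer: 2550 W × 16 h × 7 d = 285,600 Wh = 285.6 kWh
laptop: 92 W × 3.66 h × 7 d = 2,357 Wh = 2.357 kWh
refrigerator: 126.5 W × 3.9 h × 7 d = 3,453 Wh = 3.453 kWh
Wi-Fi router: 19.1 W × 12.8 h × 7 d = 1,711 Wh = 1.711 kWh
television: 249 W × 13.1 h × 7 d = 22,833 Wh = 22.83 kWh
Total energy = 285.6 + 2.357 + 3.453 + 1.711 + 22.83 = 316 kWh
Cost = 316 kWh × $0.0994 = $31.41

$31.41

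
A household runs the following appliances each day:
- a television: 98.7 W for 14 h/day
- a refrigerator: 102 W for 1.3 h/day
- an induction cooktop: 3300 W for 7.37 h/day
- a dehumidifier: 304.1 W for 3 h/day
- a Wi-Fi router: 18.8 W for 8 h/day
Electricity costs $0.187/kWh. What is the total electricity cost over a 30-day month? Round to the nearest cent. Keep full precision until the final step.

$150.90

television: 98.7 W × 14 h × 30 d = 41,454 Wh = 41.45 kWh
refrigerator: 102 W × 1.3 h × 30 d = 3,978 Wh = 3.978 kWh
induction cooktop: 3300 W × 7.37 h × 30 d = 729,630 Wh = 729.6 kWh
dehumidifier: 304.1 W × 3 h × 30 d = 27,369 Wh = 27.37 kWh
Wi-Fi router: 18.8 W × 8 h × 30 d = 4,512 Wh = 4.512 kWh
Total energy = 41.45 + 3.978 + 729.6 + 27.37 + 4.512 = 806.9 kWh
Cost = 806.9 kWh × $0.187 = $150.90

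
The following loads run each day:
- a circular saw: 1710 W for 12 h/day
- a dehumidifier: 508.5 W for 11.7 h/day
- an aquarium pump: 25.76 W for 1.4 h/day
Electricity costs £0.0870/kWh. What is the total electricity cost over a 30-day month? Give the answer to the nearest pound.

circular saw: 1710 W × 12 h × 30 d = 615,600 Wh = 615.6 kWh
dehumidifier: 508.5 W × 11.7 h × 30 d = 178,484 Wh = 178.5 kWh
aquarium pump: 25.76 W × 1.4 h × 30 d = 1,082 Wh = 1.082 kWh
Total energy = 615.6 + 178.5 + 1.082 = 795.2 kWh
Cost = 795.2 kWh × £0.0870 = £69.18 ≈ £69

£69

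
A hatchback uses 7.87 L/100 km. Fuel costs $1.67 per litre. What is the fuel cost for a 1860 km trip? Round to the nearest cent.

Fuel = 7.87 L/100 km × 1860 km / 100 = 146.4 L
Cost = 146.4 L × $1.67/L = $244.46

$244.46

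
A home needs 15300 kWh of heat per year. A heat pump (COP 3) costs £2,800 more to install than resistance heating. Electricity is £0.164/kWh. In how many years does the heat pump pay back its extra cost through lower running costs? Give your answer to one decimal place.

Resistance: 15300 kWh × £0.164 = £2,509.20/yr
Heat pump: 15300 / 3 = 5100 kWh in → × £0.164 = £836.40/yr
Annual savings = £1,672.80
Payback = £2,800 / £1,672.80 = 1.67 years

1.7 years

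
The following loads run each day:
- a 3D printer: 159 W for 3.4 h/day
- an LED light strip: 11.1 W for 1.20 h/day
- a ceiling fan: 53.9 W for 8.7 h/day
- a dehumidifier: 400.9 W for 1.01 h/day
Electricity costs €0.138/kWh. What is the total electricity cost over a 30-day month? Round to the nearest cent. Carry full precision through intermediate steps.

€5.91

3D printer: 159 W × 3.4 h × 30 d = 16,218 Wh = 16.22 kWh
LED light strip: 11.1 W × 1.20 h × 30 d = 400 Wh = 0.3996 kWh
ceiling fan: 53.9 W × 8.7 h × 30 d = 14,068 Wh = 14.07 kWh
dehumidifier: 400.9 W × 1.01 h × 30 d = 12,147 Wh = 12.15 kWh
Total energy = 16.22 + 0.3996 + 14.07 + 12.15 = 42.83 kWh
Cost = 42.83 kWh × €0.138 = €5.91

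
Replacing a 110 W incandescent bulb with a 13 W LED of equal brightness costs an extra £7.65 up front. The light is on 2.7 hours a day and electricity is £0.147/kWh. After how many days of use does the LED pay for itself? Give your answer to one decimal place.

Power saved = 110 − 13 = 97 W
Daily energy saved = 97 W × 2.7 h = 261.9 Wh = 0.2619 kWh
Daily savings = 0.2619 × £0.147 = £0.0385
Payback = £7.65 / £0.0385 per day = 198.7 days

198.7 days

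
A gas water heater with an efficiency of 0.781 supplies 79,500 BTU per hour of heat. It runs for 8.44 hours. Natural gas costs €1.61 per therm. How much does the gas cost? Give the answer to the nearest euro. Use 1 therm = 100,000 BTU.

€14

Heat delivered = 79,500 BTU/h × 8.44 h = 670,980 BTU
Gas input = 670,980 / 0.781 = 859,129 BTU
= 859,129 / 100,000 = 8.591 therm
Cost = 8.591 × €1.61/therm = €13.83 ≈ €14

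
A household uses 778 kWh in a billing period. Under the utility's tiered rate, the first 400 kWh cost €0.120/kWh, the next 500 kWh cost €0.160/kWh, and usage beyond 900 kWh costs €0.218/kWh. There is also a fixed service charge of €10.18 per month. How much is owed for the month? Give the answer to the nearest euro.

First 400 kWh × €0.120 = €48.00
Next 378 kWh × €0.160 = €60.48
Remaining tier: 0 kWh (not reached)
Energy charge = €108.48; + service €10.18 = €118.66 ≈ €119

€119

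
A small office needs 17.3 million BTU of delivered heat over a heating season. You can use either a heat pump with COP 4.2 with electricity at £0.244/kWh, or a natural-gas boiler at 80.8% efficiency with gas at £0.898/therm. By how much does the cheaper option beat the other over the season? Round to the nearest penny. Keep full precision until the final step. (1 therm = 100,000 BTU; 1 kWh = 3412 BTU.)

£102.29

Heat load = 17.3 × 10⁶ BTU = 17,300,000 BTU
Gas: input = 17,300,000 / 0.808 = 21,410,891 BTU = 214.1 therm → 214.1 × £0.898 = £192.27
Heat pump: 17,300,000 BTU / 3412 = 5,070 kWh heat; / 4.2 = 1,207 kWh in → × £0.244 = £294.56
Difference = |£192.27 − £294.56| = £102.29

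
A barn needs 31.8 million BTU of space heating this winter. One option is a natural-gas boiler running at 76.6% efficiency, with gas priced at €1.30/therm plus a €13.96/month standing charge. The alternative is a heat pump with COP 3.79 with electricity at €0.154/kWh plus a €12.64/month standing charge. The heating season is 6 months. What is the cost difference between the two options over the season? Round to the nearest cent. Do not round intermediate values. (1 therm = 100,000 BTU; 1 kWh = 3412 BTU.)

Heat load = 31.8 × 10⁶ BTU = 31,800,000 BTU
Gas: input = 31,800,000 / 0.766 = 41,514,360 BTU = 415.1 therm → 415.1 × €1.30 = €539.69; + 6 × €13.96 standing = €623.45
Heat pump: 31,800,000 BTU / 3412 = 9,320 kWh heat; / 3.79 = 2,459 kWh in → × €0.154 = €378.70; + 6 × €12.64 standing = €454.54
Difference = |€623.45 − €454.54| = €168.90

€168.90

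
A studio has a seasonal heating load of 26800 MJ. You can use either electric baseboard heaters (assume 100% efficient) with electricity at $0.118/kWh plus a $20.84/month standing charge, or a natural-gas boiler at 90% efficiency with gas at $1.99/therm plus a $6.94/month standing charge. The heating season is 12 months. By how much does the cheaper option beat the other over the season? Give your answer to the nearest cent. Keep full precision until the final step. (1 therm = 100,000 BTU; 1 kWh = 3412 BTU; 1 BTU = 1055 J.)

$483.64

Heat load = 26800 MJ = 26,800,000,000 J / 1055 = 25,402,844 BTU
Gas: input = 25,402,844 / 0.90 = 28,225,382 BTU = 282.3 therm → 282.3 × $1.99 = $561.69; + 12 × $6.94 standing = $644.97
Electric: 25,402,844 BTU / 3412 = 7,445 kWh → × $0.118 = $878.53; + 12 × $20.84 standing = $1,128.61
Difference = |$644.97 − $1,128.61| = $483.64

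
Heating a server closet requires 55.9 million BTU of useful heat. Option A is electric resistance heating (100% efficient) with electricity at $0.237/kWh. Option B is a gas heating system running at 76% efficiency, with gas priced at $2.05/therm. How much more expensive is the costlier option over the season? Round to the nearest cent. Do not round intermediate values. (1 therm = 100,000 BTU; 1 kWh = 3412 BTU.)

Heat load = 55.9 × 10⁶ BTU = 55,900,000 BTU
Gas: input = 55,900,000 / 0.76 = 73,552,632 BTU = 735.5 therm → 735.5 × $2.05 = $1,507.83
Electric: 55,900,000 BTU / 3412 = 16,380 kWh → × $0.237 = $3,882.85
Difference = |$1,507.83 − $3,882.85| = $2,375.03

$2375.03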